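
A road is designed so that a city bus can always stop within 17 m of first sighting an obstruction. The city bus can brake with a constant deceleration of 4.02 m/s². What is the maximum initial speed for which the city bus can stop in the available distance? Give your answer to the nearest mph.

Maximum speed ≈ 26 mph

v²/(2a) = d ⇒ v = √(2 × 4.020 × 17) = √136.68 = 11.6910 m/s.
11.6910 m/s ÷ 0.44704 = 26.152 mph.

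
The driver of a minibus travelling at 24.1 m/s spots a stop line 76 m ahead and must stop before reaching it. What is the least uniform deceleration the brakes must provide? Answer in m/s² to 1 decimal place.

v² = 2a·d ⇒ a = v²/(2d) = 24.1000² / (2 × 76.000) = 580.810 / 152.000 = 3.8211 m/s².

Required deceleration ≈ 3.8 m/s²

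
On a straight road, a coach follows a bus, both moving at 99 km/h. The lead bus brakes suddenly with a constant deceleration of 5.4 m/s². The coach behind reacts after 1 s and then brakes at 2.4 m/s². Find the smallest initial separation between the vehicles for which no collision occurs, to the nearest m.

99 km/h ÷ 3.6 = 27.5000 m/s.
Leader travels v²/(2a_L) = 756.250 / 10.800 = 70.023 m before stopping.
Follower covers v·t_r = 27.5000 × 1 = 27.500 m while reacting, then v²/(2a_F) = 756.250 / 4.800 = 157.552 m while braking, for a total of 27.500 + 157.552 = 185.052 m.
Since a_F ≤ a_L and the follower starts braking later, the follower is never slower than the leader, so the closest approach is when both have stopped.
Minimum gap = 185.052 − 70.023 = 115.029 m.

Minimum gap ≈ 115 m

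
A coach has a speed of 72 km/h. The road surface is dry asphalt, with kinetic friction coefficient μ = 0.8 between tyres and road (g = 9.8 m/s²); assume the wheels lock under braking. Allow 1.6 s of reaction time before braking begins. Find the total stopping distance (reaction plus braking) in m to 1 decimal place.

Total stopping distance ≈ 57.5 m

72 km/h ÷ 3.6 = 20.0000 m/s.
a = μg = 0.8 × 9.8 = 7.840 m/s².
Reaction distance = v·t_r = 20.0000 × 1.6 = 32.000 m.
Braking distance = v²/(2a) = 20.0000² / (2 × 7.840) = 400.000 / 15.680 = 25.510 m.
Total = 32.000 + 25.510 = 57.510 m.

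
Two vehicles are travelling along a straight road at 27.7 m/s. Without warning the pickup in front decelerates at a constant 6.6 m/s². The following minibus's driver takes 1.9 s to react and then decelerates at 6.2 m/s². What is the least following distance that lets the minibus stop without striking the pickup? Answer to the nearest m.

Minimum gap ≈ 56 m

Leader travels v²/(2a_L) = 767.290 / 13.200 = 58.128 m before stopping.
Follower covers v·t_r = 27.7000 × 1.9 = 52.630 m while reacting, then v²/(2a_F) = 767.290 / 12.400 = 61.878 m while braking, for a total of 52.630 + 61.878 = 114.508 m.
Since a_F ≤ a_L and the follower starts braking later, the follower is never slower than the leader, so the closest approach is when both have stopped.
Minimum gap = 114.508 − 58.128 = 56.380 m.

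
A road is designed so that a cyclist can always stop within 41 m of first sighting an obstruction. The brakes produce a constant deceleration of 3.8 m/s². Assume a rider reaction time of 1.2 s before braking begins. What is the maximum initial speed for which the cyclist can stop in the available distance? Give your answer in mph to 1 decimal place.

Stopping distance: v·t_r + v²/(2a) = 41 with t_r = 1.2 s and a = 3.800 m/s².
So v² + 9.120 v − 311.60 = 0.
Positive root: v = −a·t_r + √((a·t_r)² + 2a·d) = −4.560 + √(20.794 + 311.60) = 13.6717 m/s.
13.6717 m/s ÷ 0.44704 = 30.583 mph.

Maximum speed ≈ 30.6 mph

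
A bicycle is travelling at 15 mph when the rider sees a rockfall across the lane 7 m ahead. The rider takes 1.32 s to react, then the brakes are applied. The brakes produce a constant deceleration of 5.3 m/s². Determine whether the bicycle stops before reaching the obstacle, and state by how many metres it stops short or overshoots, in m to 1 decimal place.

15 mph × 0.44704 = 6.7056 m/s.
Reaction distance = 6.7056 × 1.32 = 8.851 m.
Braking distance = v²/(2a) = 44.965 / 10.600 = 4.242 m.
Total stopping distance = 8.851 + 4.242 = 13.093 m, vs 7 m available — it cannot stop in time and overshoots by 13.093 − 7 = 6.093 m.

No — it overshoots by 6.1 m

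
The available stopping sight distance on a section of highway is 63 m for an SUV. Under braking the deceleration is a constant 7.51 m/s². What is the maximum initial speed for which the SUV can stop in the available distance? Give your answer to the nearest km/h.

Maximum speed ≈ 111 km/h

v²/(2a) = d ⇒ v = √(2 × 7.510 × 63) = √946.26 = 30.7613 m/s.
30.7613 m/s × 3.6 = 110.741 km/h.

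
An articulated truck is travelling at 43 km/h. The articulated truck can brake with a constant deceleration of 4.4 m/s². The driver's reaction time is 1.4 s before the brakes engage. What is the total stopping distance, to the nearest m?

43 km/h ÷ 3.6 = 11.9444 m/s.
Reaction distance = v·t_r = 11.9444 × 1.4 = 16.722 m.
Braking distance = v²/(2a) = 11.9444² / (2 × 4.400) = 142.669 / 8.800 = 16.212 m.
Total = 16.722 + 16.212 = 32.934 m.

Total stopping distance ≈ 33 m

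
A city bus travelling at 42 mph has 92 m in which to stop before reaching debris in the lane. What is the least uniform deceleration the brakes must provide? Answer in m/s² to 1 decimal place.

42 mph × 0.44704 = 18.7757 m/s.
v² = 2a·d ⇒ a = v²/(2d) = 18.7757² / (2 × 92.000) = 352.527 / 184.000 = 1.9159 m/s².

Required deceleration ≈ 1.9 m/s²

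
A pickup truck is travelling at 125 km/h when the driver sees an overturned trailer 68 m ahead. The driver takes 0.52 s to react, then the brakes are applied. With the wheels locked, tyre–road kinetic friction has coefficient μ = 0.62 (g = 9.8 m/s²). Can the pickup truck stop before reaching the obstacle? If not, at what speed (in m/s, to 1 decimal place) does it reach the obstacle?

125 km/h ÷ 3.6 = 34.7222 m/s.
a = μg = 0.62 × 9.8 = 6.076 m/s².
Reaction distance = 34.7222 × 0.52 = 18.056 m.
Braking distance needed to stop: v²/(2a) = 1205.631 / 12.152 = 99.213 m, so total needed = 18.056 + 99.213 = 117.269 m > 68 m — it cannot stop.
Distance remaining when braking begins: 68 − 18.056 = 49.944 m.
v² = v₀² − 2a·d = 1205.631 − 2 × 6.076 × 49.944 = 598.712 m²/s².
v = √598.712 = 24.469 m/s.

No — it strikes the obstacle at 24.5 m/s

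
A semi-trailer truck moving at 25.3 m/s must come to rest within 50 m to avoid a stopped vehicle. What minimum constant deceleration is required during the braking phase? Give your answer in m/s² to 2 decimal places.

Required deceleration ≈ 6.40 m/s²

v² = 2a·d ⇒ a = v²/(2d) = 25.3000² / (2 × 50.000) = 640.090 / 100.000 = 6.4009 m/s².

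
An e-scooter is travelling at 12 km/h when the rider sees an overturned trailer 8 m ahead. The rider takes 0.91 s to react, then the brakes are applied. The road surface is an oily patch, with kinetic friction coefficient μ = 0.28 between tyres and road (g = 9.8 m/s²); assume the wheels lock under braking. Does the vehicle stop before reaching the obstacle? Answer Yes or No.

12 km/h ÷ 3.6 = 3.3333 m/s.
a = μg = 0.28 × 9.8 = 2.744 m/s².
Reaction distance = 3.3333 × 0.91 = 3.033 m.
Braking distance = v²/(2a) = 11.111 / 5.488 = 2.025 m.
Total stopping distance = 3.033 + 2.025 = 5.058 m, vs 8 m available — it stops with 8 − 5.058 = 2.942 m to spare.

Yes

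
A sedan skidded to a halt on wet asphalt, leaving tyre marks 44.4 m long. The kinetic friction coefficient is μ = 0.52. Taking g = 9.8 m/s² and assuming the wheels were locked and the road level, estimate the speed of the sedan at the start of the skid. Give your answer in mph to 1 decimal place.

Initial speed ≈ 47.6 mph

Deceleration a = μg = 0.52 × 9.8 = 5.096 m/s².
v = √(2a·d) = √(2 × 5.096 × 44.4) = √452.525 = 21.2726 m/s.
= 21.2726 ÷ 0.44704 = 47.585 mph.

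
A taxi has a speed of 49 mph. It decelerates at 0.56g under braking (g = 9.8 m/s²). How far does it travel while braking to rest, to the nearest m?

49 mph × 0.44704 = 21.9050 m/s.
a = 0.56 × 9.8 = 5.488 m/s².
Braking distance = v²/(2a) = 21.9050² / (2 × 5.488) = 479.829 / 10.976 = 43.716 m.

Braking distance ≈ 44 m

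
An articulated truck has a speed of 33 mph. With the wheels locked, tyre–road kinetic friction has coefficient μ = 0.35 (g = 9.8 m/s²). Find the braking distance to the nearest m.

33 mph × 0.44704 = 14.7523 m/s.
a = μg = 0.35 × 9.8 = 3.430 m/s².
Braking distance = v²/(2a) = 14.7523² / (2 × 3.430) = 217.630 / 6.860 = 31.724 m.

Braking distance ≈ 32 m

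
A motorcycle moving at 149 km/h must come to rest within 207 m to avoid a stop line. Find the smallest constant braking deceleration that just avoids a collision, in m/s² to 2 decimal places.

Required deceleration ≈ 4.14 m/s²

149 km/h ÷ 3.6 = 41.3889 m/s.
v² = 2a·d ⇒ a = v²/(2d) = 41.3889² / (2 × 207.000) = 1713.041 / 414.000 = 4.1378 m/s².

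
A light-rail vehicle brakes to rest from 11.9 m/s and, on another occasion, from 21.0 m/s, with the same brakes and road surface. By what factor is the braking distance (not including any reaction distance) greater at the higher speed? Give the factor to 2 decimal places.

Braking distance d = v²/(2a), so with a fixed, d ∝ v².
Factor = (21.0/11.9)² = 1.7647² = 3.1142.

Factor ≈ 3.11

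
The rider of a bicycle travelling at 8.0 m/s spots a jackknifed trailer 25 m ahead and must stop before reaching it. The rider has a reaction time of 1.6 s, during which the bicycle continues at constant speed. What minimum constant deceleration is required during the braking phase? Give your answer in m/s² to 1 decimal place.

Distance covered during reaction = 8.0000 × 1.6 = 12.800 m.
Distance available for braking: 25 − 12.800 = 12.200 m.
v² = 2a·d ⇒ a = v²/(2d) = 8.0000² / (2 × 12.200) = 64.000 / 24.400 = 2.6230 m/s².

Required deceleration ≈ 2.6 m/s²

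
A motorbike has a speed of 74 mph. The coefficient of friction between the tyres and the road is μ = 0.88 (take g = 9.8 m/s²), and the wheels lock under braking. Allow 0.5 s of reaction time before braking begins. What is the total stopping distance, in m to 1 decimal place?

Total stopping distance ≈ 80.0 m

74 mph × 0.44704 = 33.0810 m/s.
a = μg = 0.88 × 9.8 = 8.624 m/s².
Reaction distance = v·t_r = 33.0810 × 0.5 = 16.541 m.
Braking distance = v²/(2a) = 33.0810² / (2 × 8.624) = 1094.353 / 17.248 = 63.448 m.
Total = 16.541 + 63.448 = 79.989 m.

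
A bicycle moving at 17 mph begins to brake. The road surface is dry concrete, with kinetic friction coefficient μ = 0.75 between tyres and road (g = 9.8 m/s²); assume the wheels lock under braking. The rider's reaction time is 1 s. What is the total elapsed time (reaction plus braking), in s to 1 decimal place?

17 mph × 0.44704 = 7.5997 m/s.
a = μg = 0.75 × 9.8 = 7.350 m/s².
Braking time = v/a = 7.5997 / 7.350 = 1.034 s.
Total = 1 + 1.034 = 2.034 s.

Total time ≈ 2.0 s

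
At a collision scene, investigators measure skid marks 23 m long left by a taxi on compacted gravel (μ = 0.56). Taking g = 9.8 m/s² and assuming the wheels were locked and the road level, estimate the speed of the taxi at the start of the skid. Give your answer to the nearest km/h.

Deceleration a = μg = 0.56 × 9.8 = 5.488 m/s².
v = √(2a·d) = √(2 × 5.488 × 23) = √252.448 = 15.8886 m/s.
= 15.8886 × 3.6 = 57.199 km/h.

Initial speed ≈ 57 km/h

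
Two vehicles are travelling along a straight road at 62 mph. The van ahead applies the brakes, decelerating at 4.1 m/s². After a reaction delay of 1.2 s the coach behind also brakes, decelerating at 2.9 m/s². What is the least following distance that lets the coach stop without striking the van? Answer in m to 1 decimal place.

Minimum gap ≈ 72.0 m

62 mph × 0.44704 = 27.7165 m/s.
Leader travels v²/(2a_L) = 768.204 / 8.200 = 93.683 m before stopping.
Follower covers v·t_r = 27.7165 × 1.2 = 33.260 m while reacting, then v²/(2a_F) = 768.204 / 5.800 = 132.449 m while braking, for a total of 33.260 + 132.449 = 165.709 m.
Since a_F ≤ a_L and the follower starts braking later, the follower is never slower than the leader, so the closest approach is when both have stopped.
Minimum gap = 165.709 − 93.683 = 72.026 m.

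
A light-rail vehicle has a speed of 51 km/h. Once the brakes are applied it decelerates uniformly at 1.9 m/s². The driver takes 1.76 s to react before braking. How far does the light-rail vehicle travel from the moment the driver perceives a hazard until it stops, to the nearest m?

Total stopping distance ≈ 78 m

51 km/h ÷ 3.6 = 14.1667 m/s.
Reaction distance = v·t_r = 14.1667 × 1.76 = 24.933 m.
Braking distance = v²/(2a) = 14.1667² / (2 × 1.900) = 200.695 / 3.800 = 52.814 m.
Total = 24.933 + 52.814 = 77.747 m.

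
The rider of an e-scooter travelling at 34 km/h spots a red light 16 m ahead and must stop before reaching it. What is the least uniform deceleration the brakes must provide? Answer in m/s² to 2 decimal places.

34 km/h ÷ 3.6 = 9.4444 m/s.
v² = 2a·d ⇒ a = v²/(2d) = 9.4444² / (2 × 16.000) = 89.197 / 32.000 = 2.7874 m/s².

Required deceleration ≈ 2.79 m/s²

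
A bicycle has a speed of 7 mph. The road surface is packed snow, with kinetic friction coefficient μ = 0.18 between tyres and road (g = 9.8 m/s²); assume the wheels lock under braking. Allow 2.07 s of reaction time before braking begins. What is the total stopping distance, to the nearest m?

Total stopping distance ≈ 9 m

7 mph × 0.44704 = 3.1293 m/s.
a = μg = 0.18 × 9.8 = 1.764 m/s².
Reaction distance = v·t_r = 3.1293 × 2.07 = 6.478 m.
Braking distance = v²/(2a) = 3.1293² / (2 × 1.764) = 9.793 / 3.528 = 2.776 m.
Total = 6.478 + 2.776 = 9.254 m.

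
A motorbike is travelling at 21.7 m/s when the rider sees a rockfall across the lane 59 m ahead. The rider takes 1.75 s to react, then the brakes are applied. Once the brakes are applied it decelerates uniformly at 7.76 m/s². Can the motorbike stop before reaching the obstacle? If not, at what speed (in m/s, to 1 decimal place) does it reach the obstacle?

Reaction distance = 21.7000 × 1.75 = 37.975 m.
Braking distance needed to stop: v²/(2a) = 470.890 / 15.520 = 30.341 m, so total needed = 37.975 + 30.341 = 68.316 m > 59 m — it cannot stop.
Distance remaining when braking begins: 59 − 37.975 = 21.025 m.
v² = v₀² − 2a·d = 470.890 − 2 × 7.760 × 21.025 = 144.582 m²/s².
v = √144.582 = 12.024 m/s.

No — it strikes the obstacle at 12.0 m/s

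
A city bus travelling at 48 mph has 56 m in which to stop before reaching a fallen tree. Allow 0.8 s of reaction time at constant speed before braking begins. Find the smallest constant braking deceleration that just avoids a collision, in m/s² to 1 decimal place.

Required deceleration ≈ 5.9 m/s²

48 mph × 0.44704 = 21.4579 m/s.
Distance covered during reaction = 21.4579 × 0.8 = 17.166 m.
Distance available for braking: 56 − 17.166 = 38.834 m.
v² = 2a·d ⇒ a = v²/(2d) = 21.4579² / (2 × 38.834) = 460.441 / 77.668 = 5.9283 m/s².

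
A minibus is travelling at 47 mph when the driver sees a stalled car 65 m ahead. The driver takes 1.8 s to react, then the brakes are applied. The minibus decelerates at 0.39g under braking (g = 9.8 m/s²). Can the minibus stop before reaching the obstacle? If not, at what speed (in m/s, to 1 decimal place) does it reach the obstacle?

47 mph × 0.44704 = 21.0109 m/s.
a = 0.39 × 9.8 = 3.822 m/s².
Reaction distance = 21.0109 × 1.8 = 37.820 m.
Braking distance needed to stop: v²/(2a) = 441.458 / 7.644 = 57.752 m, so total needed = 37.820 + 57.752 = 95.572 m > 65 m — it cannot stop.
Distance remaining when braking begins: 65 − 37.820 = 27.180 m.
v² = v₀² − 2a·d = 441.458 − 2 × 3.822 × 27.180 = 233.694 m²/s².
v = √233.694 = 15.287 m/s.

No — it strikes the obstacle at 15.3 m/s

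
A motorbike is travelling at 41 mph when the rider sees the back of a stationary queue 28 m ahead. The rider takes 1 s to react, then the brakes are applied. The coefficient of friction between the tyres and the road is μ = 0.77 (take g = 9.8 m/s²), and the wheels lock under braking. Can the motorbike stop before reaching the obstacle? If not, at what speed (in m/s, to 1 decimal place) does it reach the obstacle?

41 mph × 0.44704 = 18.3286 m/s.
a = μg = 0.77 × 9.8 = 7.546 m/s².
Reaction distance = 18.3286 × 1 = 18.329 m.
Braking distance needed to stop: v²/(2a) = 335.938 / 15.092 = 22.259 m, so total needed = 18.329 + 22.259 = 40.588 m > 28 m — it cannot stop.
Distance remaining when braking begins: 28 − 18.329 = 9.671 m.
v² = v₀² − 2a·d = 335.938 − 2 × 7.546 × 9.671 = 189.983 m²/s².
v = √189.983 = 13.783 m/s.

No — it strikes the obstacle at 13.8 m/s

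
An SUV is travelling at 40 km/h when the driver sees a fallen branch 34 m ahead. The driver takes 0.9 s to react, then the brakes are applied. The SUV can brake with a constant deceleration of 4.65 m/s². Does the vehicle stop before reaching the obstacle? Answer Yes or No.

40 km/h ÷ 3.6 = 11.1111 m/s.
Reaction distance = 11.1111 × 0.9 = 10.000 m.
Braking distance = v²/(2a) = 123.457 / 9.300 = 13.275 m.
Total stopping distance = 10.000 + 13.275 = 23.275 m, vs 34 m available — it stops with 34 − 23.275 = 10.725 m to spare.

Yes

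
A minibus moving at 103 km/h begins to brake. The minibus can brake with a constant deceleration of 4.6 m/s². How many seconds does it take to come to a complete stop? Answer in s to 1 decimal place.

Braking time ≈ 6.2 s

103 km/h ÷ 3.6 = 28.6111 m/s.
Braking time = v/a = 28.6111 / 4.600 = 6.220 s.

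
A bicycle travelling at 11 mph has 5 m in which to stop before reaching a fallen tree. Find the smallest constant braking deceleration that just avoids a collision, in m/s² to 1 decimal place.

Required deceleration ≈ 2.4 m/s²

11 mph × 0.44704 = 4.9174 m/s.
v² = 2a·d ⇒ a = v²/(2d) = 4.9174² / (2 × 5.000) = 24.181 / 10.000 = 2.4181 m/s².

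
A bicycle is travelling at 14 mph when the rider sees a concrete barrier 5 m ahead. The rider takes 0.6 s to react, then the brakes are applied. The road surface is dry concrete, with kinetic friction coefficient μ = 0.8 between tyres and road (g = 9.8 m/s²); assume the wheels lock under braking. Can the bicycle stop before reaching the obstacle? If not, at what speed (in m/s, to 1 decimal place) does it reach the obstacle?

14 mph × 0.44704 = 6.2586 m/s.
a = μg = 0.8 × 9.8 = 7.840 m/s².
Reaction distance = 6.2586 × 0.6 = 3.755 m.
Braking distance needed to stop: v²/(2a) = 39.170 / 15.680 = 2.498 m, so total needed = 3.755 + 2.498 = 6.253 m > 5 m — it cannot stop.
Distance remaining when braking begins: 5 − 3.755 = 1.245 m.
v² = v₀² − 2a·d = 39.170 − 2 × 7.840 × 1.245 = 19.648 m²/s².
v = √19.648 = 4.433 m/s.

No — it strikes the obstacle at 4.4 m/s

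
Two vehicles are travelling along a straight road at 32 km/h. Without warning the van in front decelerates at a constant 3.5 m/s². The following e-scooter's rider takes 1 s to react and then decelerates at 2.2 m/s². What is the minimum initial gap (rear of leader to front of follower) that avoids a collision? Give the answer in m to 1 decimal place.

32 km/h ÷ 3.6 = 8.8889 m/s.
Leader travels v²/(2a_L) = 79.013 / 7.000 = 11.288 m before stopping.
Follower covers v·t_r = 8.8889 × 1 = 8.889 m while reacting, then v²/(2a_F) = 79.013 / 4.400 = 17.957 m while braking, for a total of 8.889 + 17.957 = 26.846 m.
Since a_F ≤ a_L and the follower starts braking later, the follower is never slower than the leader, so the closest approach is when both have stopped.
Minimum gap = 26.846 − 11.288 = 15.558 m.

Minimum gap ≈ 15.6 m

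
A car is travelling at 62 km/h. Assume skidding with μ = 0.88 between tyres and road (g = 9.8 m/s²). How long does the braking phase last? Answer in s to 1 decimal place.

62 km/h ÷ 3.6 = 17.2222 m/s.
a = μg = 0.88 × 9.8 = 8.624 m/s².
Braking time = v/a = 17.2222 / 8.624 = 1.997 s.

Braking time ≈ 2.0 s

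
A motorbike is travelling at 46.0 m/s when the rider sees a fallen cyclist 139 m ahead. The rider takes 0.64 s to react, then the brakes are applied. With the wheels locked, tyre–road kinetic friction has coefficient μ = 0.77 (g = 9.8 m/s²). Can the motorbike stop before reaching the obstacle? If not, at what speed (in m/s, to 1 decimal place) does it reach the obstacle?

a = μg = 0.77 × 9.8 = 7.546 m/s².
Reaction distance = 46.0000 × 0.64 = 29.440 m.
Braking distance needed to stop: v²/(2a) = 2116.000 / 15.092 = 140.207 m, so total needed = 29.440 + 140.207 = 169.647 m > 139 m — it cannot stop.
Distance remaining when braking begins: 139 − 29.440 = 109.560 m.
v² = v₀² − 2a·d = 2116.000 − 2 × 7.546 × 109.560 = 462.520 m²/s².
v = √462.520 = 21.506 m/s.

No — it strikes the obstacle at 21.5 m/s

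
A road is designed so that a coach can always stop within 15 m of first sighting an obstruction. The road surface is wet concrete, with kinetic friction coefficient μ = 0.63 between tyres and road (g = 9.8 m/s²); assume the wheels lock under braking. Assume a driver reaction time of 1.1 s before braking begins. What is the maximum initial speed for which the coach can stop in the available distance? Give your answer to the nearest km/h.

a = μg = 0.63 × 9.8 = 6.174 m/s².
Stopping distance: v·t_r + v²/(2a) = 15 with t_r = 1.1 s and a = 6.174 m/s².
So v² + 13.583 v − 185.22 = 0.
Positive root: v = −a·t_r + √((a·t_r)² + 2a·d) = −6.791 + √(46.118 + 185.22) = 8.4188 m/s.
8.4188 m/s × 3.6 = 30.308 km/h.

Maximum speed ≈ 30 km/h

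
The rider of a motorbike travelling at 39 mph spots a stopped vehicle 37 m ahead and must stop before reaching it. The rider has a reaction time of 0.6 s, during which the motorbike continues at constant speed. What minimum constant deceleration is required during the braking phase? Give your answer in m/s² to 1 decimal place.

Required deceleration ≈ 5.7 m/s²

39 mph × 0.44704 = 17.4346 m/s.
Distance covered during reaction = 17.4346 × 0.6 = 10.461 m.
Distance available for braking: 37 − 10.461 = 26.539 m.
v² = 2a·d ⇒ a = v²/(2d) = 17.4346² / (2 × 26.539) = 303.965 / 53.078 = 5.7268 m/s².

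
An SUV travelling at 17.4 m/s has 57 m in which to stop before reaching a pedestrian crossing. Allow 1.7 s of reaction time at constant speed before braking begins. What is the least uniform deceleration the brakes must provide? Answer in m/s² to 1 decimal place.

Required deceleration ≈ 5.5 m/s²

Distance covered during reaction = 17.4000 × 1.7 = 29.580 m.
Distance available for braking: 57 − 29.580 = 27.420 m.
v² = 2a·d ⇒ a = v²/(2d) = 17.4000² / (2 × 27.420) = 302.760 / 54.840 = 5.5208 m/s².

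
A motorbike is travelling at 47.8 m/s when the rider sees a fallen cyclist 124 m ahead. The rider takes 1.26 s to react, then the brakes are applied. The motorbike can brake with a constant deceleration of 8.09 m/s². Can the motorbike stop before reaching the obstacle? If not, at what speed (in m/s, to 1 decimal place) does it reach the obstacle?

No — it strikes the obstacle at 35.4 m/s

Reaction distance = 47.8000 × 1.26 = 60.228 m.
Braking distance needed to stop: v²/(2a) = 2284.840 / 16.180 = 141.214 m, so total needed = 60.228 + 141.214 = 201.442 m > 124 m — it cannot stop.
Distance remaining when braking begins: 124 − 60.228 = 63.772 m.
v² = v₀² − 2a·d = 2284.840 − 2 × 8.090 × 63.772 = 1253.009 m²/s².
v = √1253.009 = 35.398 m/s.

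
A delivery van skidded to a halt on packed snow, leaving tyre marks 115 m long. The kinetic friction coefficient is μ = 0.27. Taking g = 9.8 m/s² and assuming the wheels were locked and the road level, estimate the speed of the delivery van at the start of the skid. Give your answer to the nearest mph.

Initial speed ≈ 55 mph

Deceleration a = μg = 0.27 × 9.8 = 2.646 m/s².
v = √(2a·d) = √(2 × 2.646 × 115) = √608.580 = 24.6694 m/s.
= 24.6694 ÷ 0.44704 = 55.184 mph.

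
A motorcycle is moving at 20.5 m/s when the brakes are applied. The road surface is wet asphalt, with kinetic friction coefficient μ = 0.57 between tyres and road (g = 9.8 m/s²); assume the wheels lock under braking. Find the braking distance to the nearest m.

Braking distance ≈ 38 m

a = μg = 0.57 × 9.8 = 5.586 m/s².
Braking distance = v²/(2a) = 20.5000² / (2 × 5.586) = 420.250 / 11.172 = 37.616 m.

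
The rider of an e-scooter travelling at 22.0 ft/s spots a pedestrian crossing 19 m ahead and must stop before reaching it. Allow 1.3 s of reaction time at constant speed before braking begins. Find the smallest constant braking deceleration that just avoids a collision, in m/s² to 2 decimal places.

Required deceleration ≈ 2.19 m/s²

22 ft/s × 0.3048 = 6.7056 m/s.
Distance covered during reaction = 6.7056 × 1.3 = 8.717 m.
Distance available for braking: 19 − 8.717 = 10.283 m.
v² = 2a·d ⇒ a = v²/(2d) = 6.7056² / (2 × 10.283) = 44.965 / 20.566 = 2.1864 m/s².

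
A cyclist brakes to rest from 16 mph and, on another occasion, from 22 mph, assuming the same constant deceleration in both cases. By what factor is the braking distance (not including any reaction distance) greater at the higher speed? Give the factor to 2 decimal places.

Braking distance d = v²/(2a), so with a fixed, d ∝ v².
Factor = (22/16)² = 1.3750² = 1.8906.

Factor ≈ 1.89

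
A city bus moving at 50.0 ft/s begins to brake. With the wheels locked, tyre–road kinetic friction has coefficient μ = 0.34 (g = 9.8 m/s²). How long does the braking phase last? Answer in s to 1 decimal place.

50 ft/s × 0.3048 = 15.2400 m/s.
a = μg = 0.34 × 9.8 = 3.332 m/s².
Braking time = v/a = 15.2400 / 3.332 = 4.574 s.

Braking time ≈ 4.6 s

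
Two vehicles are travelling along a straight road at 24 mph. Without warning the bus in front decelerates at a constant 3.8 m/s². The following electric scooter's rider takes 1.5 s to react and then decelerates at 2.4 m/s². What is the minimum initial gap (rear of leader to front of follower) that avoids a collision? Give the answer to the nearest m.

Minimum gap ≈ 25 m

24 mph × 0.44704 = 10.7290 m/s.
Leader travels v²/(2a_L) = 115.111 / 7.600 = 15.146 m before stopping.
Follower covers v·t_r = 10.7290 × 1.5 = 16.093 m while reacting, then v²/(2a_F) = 115.111 / 4.800 = 23.981 m while braking, for a total of 16.093 + 23.981 = 40.074 m.
Since a_F ≤ a_L and the follower starts braking later, the follower is never slower than the leader, so the closest approach is when both have stopped.
Minimum gap = 40.074 − 15.146 = 24.928 m.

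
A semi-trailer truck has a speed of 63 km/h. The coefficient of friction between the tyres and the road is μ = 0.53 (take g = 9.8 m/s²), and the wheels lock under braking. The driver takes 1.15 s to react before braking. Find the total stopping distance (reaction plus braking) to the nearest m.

63 km/h ÷ 3.6 = 17.5000 m/s.
a = μg = 0.53 × 9.8 = 5.194 m/s².
Reaction distance = v·t_r = 17.5000 × 1.15 = 20.125 m.
Braking distance = v²/(2a) = 17.5000² / (2 × 5.194) = 306.250 / 10.388 = 29.481 m.
Total = 20.125 + 29.481 = 49.606 m.

Total stopping distance ≈ 50 m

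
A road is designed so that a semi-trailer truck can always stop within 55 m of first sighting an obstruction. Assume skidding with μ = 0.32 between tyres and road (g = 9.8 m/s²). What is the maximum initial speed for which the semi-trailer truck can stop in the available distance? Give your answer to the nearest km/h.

a = μg = 0.32 × 9.8 = 3.136 m/s².
v²/(2a) = d ⇒ v = √(2 × 3.136 × 55) = √344.96 = 18.5731 m/s.
18.5731 m/s × 3.6 = 66.863 km/h.

Maximum speed ≈ 67 km/h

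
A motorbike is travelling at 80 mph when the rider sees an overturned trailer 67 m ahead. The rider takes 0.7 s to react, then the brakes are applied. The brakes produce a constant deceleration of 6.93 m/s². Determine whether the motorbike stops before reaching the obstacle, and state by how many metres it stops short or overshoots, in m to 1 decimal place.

80 mph × 0.44704 = 35.7632 m/s.
Reaction distance = 35.7632 × 0.7 = 25.034 m.
Braking distance = v²/(2a) = 1279.006 / 13.860 = 92.280 m.
Total stopping distance = 25.034 + 92.280 = 117.314 m, vs 67 m available — it cannot stop in time and overshoots by 117.314 − 67 = 50.314 m.

No — it overshoots by 50.3 m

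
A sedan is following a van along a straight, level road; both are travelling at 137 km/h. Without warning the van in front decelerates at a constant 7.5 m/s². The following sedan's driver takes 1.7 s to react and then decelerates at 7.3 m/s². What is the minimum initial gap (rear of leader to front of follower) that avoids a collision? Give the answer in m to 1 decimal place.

137 km/h ÷ 3.6 = 38.0556 m/s.
Leader travels v²/(2a_L) = 1448.229 / 15.000 = 96.549 m before stopping.
Follower covers v·t_r = 38.0556 × 1.7 = 64.695 m while reacting, then v²/(2a_F) = 1448.229 / 14.600 = 99.194 m while braking, for a total of 64.695 + 99.194 = 163.889 m.
Since a_F ≤ a_L and the follower starts braking later, the follower is never slower than the leader, so the closest approach is when both have stopped.
Minimum gap = 163.889 − 96.549 = 67.340 m.

Minimum gap ≈ 67.3 m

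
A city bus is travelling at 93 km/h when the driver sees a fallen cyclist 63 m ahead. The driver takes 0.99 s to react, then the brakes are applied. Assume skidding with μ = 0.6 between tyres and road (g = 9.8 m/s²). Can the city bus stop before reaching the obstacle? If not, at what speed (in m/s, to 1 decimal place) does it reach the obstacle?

93 km/h ÷ 3.6 = 25.8333 m/s.
a = μg = 0.6 × 9.8 = 5.880 m/s².
Reaction distance = 25.8333 × 0.99 = 25.575 m.
Braking distance needed to stop: v²/(2a) = 667.359 / 11.760 = 56.748 m, so total needed = 25.575 + 56.748 = 82.323 m > 63 m — it cannot stop.
Distance remaining when braking begins: 63 − 25.575 = 37.425 m.
v² = v₀² − 2a·d = 667.359 − 2 × 5.880 × 37.425 = 227.241 m²/s².
v = √227.241 = 15.075 m/s.

No — it strikes the obstacle at 15.1 m/s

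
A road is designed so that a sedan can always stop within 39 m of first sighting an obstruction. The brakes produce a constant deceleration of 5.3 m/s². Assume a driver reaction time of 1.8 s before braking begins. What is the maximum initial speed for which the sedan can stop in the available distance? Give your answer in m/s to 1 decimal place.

Maximum speed ≈ 12.9 m/s

Stopping distance: v·t_r + v²/(2a) = 39 with t_r = 1.8 s and a = 5.300 m/s².
So v² + 19.080 v − 413.40 = 0.
Positive root: v = −a·t_r + √((a·t_r)² + 2a·d) = −9.540 + √(91.012 + 413.40) = 12.9191 m/s.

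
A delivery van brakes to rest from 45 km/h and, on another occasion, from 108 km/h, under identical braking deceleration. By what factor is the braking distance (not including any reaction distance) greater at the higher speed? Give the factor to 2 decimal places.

Braking distance d = v²/(2a), so with a fixed, d ∝ v².
Factor = (108/45)² = 2.4000² = 5.7600.

Factor ≈ 5.76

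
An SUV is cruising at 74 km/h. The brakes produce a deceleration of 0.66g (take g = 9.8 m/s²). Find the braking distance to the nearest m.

Braking distance ≈ 33 m

74 km/h ÷ 3.6 = 20.5556 m/s.
a = 0.66 × 9.8 = 6.468 m/s².
Braking distance = v²/(2a) = 20.5556² / (2 × 6.468) = 422.533 / 12.936 = 32.663 m.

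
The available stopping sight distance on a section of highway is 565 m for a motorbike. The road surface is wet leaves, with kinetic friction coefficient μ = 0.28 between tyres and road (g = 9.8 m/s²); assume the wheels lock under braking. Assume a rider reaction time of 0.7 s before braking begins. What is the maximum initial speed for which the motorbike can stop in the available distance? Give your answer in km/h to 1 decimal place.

Maximum speed ≈ 193.7 km/h

a = μg = 0.28 × 9.8 = 2.744 m/s².
Stopping distance: v·t_r + v²/(2a) = 565 with t_r = 0.7 s and a = 2.744 m/s².
So v² + 3.842 v − 3100.72 = 0.
Positive root: v = −a·t_r + √((a·t_r)² + 2a·d) = −1.921 + √(3.690 + 3100.72) = 53.7962 m/s.
53.7962 m/s × 3.6 = 193.666 km/h.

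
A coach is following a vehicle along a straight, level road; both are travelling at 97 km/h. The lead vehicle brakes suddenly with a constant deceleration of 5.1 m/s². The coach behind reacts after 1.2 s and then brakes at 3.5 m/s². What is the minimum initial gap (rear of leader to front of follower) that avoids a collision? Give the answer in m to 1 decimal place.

Minimum gap ≈ 64.9 m

97 km/h ÷ 3.6 = 26.9444 m/s.
Leader travels v²/(2a_L) = 726.001 / 10.200 = 71.177 m before stopping.
Follower covers v·t_r = 26.9444 × 1.2 = 32.333 m while reacting, then v²/(2a_F) = 726.001 / 7.000 = 103.714 m while braking, for a total of 32.333 + 103.714 = 136.047 m.
Since a_F ≤ a_L and the follower starts braking later, the follower is never slower than the leader, so the closest approach is when both have stopped.
Minimum gap = 136.047 − 71.177 = 64.870 m.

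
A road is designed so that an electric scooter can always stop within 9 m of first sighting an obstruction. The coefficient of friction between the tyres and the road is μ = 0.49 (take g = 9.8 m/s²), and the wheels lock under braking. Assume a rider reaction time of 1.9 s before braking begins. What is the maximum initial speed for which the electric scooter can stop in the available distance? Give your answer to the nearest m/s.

Maximum speed ≈ 4 m/s

a = μg = 0.49 × 9.8 = 4.802 m/s².
Stopping distance: v·t_r + v²/(2a) = 9 with t_r = 1.9 s and a = 4.802 m/s².
So v² + 18.248 v − 86.44 = 0.
Positive root: v = −a·t_r + √((a·t_r)² + 2a·d) = −9.124 + √(83.247 + 86.44) = 3.9024 m/s.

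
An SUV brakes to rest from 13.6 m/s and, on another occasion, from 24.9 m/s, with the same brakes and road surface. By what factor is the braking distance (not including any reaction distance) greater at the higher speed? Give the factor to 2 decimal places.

Factor ≈ 3.35

Braking distance d = v²/(2a), so with a fixed, d ∝ v².
Factor = (24.9/13.6)² = 1.8309² = 3.3522.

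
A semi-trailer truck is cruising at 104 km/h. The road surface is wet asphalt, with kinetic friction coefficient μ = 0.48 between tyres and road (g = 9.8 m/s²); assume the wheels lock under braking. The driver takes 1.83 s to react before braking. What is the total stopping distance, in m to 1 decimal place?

104 km/h ÷ 3.6 = 28.8889 m/s.
a = μg = 0.48 × 9.8 = 4.704 m/s².
Reaction distance = v·t_r = 28.8889 × 1.83 = 52.867 m.
Braking distance = v²/(2a) = 28.8889² / (2 × 4.704) = 834.569 / 9.408 = 88.708 m.
Total = 52.867 + 88.708 = 141.575 m.

Total stopping distance ≈ 141.6 m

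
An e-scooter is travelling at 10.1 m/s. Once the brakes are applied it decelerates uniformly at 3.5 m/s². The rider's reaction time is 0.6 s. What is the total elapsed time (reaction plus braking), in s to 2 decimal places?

Total time ≈ 3.49 s

Braking time = v/a = 10.1000 / 3.500 = 2.886 s.
Total = 0.6 + 2.886 = 3.486 s.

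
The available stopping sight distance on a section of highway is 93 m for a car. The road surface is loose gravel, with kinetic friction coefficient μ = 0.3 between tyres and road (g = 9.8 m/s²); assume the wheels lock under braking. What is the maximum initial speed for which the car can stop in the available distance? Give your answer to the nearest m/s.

Maximum speed ≈ 23 m/s

a = μg = 0.3 × 9.8 = 2.940 m/s².
v²/(2a) = d ⇒ v = √(2 × 2.940 × 93) = √546.84 = 23.3846 m/s.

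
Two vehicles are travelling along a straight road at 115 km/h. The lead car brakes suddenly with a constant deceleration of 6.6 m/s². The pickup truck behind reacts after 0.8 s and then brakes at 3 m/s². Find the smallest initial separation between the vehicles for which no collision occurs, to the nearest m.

Minimum gap ≈ 118 m

115 km/h ÷ 3.6 = 31.9444 m/s.
Leader travels v²/(2a_L) = 1020.445 / 13.200 = 77.306 m before stopping.
Follower covers v·t_r = 31.9444 × 0.8 = 25.556 m while reacting, then v²/(2a_F) = 1020.445 / 6.000 = 170.074 m while braking, for a total of 25.556 + 170.074 = 195.630 m.
Since a_F ≤ a_L and the follower starts braking later, the follower is never slower than the leader, so the closest approach is when both have stopped.
Minimum gap = 195.630 − 77.306 = 118.324 m.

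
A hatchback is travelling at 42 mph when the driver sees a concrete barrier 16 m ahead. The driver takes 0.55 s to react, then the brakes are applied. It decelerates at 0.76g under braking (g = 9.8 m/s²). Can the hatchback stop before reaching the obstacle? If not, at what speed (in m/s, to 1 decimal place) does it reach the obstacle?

42 mph × 0.44704 = 18.7757 m/s.
a = 0.76 × 9.8 = 7.448 m/s².
Reaction distance = 18.7757 × 0.55 = 10.327 m.
Braking distance needed to stop: v²/(2a) = 352.527 / 14.896 = 23.666 m, so total needed = 10.327 + 23.666 = 33.993 m > 16 m — it cannot stop.
Distance remaining when braking begins: 16 − 10.327 = 5.673 m.
v² = v₀² − 2a·d = 352.527 − 2 × 7.448 × 5.673 = 268.022 m²/s².
v = √268.022 = 16.371 m/s.

No — it strikes the obstacle at 16.4 m/s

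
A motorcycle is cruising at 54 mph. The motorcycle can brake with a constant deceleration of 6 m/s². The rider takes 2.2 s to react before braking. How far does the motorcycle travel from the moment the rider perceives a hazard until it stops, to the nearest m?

Total stopping distance ≈ 102 m

54 mph × 0.44704 = 24.1402 m/s.
Reaction distance = v·t_r = 24.1402 × 2.2 = 53.108 m.
Braking distance = v²/(2a) = 24.1402² / (2 × 6.000) = 582.749 / 12.000 = 48.562 m.
Total = 53.108 + 48.562 = 101.670 m.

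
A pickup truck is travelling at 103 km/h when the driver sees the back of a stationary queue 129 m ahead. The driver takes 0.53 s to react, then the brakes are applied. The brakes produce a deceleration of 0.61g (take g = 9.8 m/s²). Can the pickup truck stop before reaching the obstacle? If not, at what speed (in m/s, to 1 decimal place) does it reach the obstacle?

103 km/h ÷ 3.6 = 28.6111 m/s.
a = 0.61 × 9.8 = 5.978 m/s².
Reaction distance = 28.6111 × 0.53 = 15.164 m.
Braking distance = v²/(2a) = 818.595 / 11.956 = 68.467 m.
Total stopping distance = 15.164 + 68.467 = 83.631 m, vs 129 m available — it stops with 129 − 83.631 = 45.369 m to spare.

Yes — it stops about 45.4 m short of the obstacle, so it never reaches it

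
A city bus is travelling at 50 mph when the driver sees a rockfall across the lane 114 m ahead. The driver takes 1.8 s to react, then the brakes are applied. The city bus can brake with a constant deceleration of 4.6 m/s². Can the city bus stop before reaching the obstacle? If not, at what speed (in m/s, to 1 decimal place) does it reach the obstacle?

50 mph × 0.44704 = 22.3520 m/s.
Reaction distance = 22.3520 × 1.8 = 40.234 m.
Braking distance = v²/(2a) = 499.612 / 9.200 = 54.306 m.
Total stopping distance = 40.234 + 54.306 = 94.540 m, vs 114 m available — it stops with 114 − 94.540 = 19.460 m to spare.

Yes — it stops about 19.5 m short of the obstacle, so it never reaches it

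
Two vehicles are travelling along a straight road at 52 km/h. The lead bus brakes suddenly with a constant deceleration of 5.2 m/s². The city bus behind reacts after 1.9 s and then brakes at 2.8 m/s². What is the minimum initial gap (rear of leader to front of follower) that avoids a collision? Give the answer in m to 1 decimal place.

Minimum gap ≈ 44.6 m

52 km/h ÷ 3.6 = 14.4444 m/s.
Leader travels v²/(2a_L) = 208.641 / 10.400 = 20.062 m before stopping.
Follower covers v·t_r = 14.4444 × 1.9 = 27.444 m while reacting, then v²/(2a_F) = 208.641 / 5.600 = 37.257 m while braking, for a total of 27.444 + 37.257 = 64.701 m.
Since a_F ≤ a_L and the follower starts braking later, the follower is never slower than the leader, so the closest approach is when both have stopped.
Minimum gap = 64.701 − 20.062 = 44.639 m.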